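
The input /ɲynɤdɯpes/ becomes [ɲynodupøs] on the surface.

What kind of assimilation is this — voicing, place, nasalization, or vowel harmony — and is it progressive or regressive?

vowel harmony, progressive

/ɤ/→[o] /ɯ/→[u] /e/→[ø].
Vowels agree with the first vowel, so the harmony is progressive.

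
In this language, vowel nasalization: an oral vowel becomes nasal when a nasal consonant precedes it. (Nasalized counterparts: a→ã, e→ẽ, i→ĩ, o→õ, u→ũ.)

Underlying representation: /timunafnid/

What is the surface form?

[timũnãfnĩd]

/u/ after nasal /m/ → [ũ]
/a/ after nasal /n/ → [ã]
/i/ after nasal /n/ → [ĩ]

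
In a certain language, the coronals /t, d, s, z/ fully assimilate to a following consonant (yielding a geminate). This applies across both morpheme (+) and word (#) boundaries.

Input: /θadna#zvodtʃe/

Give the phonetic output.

/d/ before /n/ → [n] (total assimilation)
/z/ before /v/ → [v] (total assimilation)
/d/ before /tʃ/ → [tʃ] (total assimilation)

[θanna#vvotʃtʃe]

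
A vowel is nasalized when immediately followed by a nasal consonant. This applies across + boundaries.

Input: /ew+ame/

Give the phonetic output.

/a/ before nasal /m/ → [ã]

[ew+ãme]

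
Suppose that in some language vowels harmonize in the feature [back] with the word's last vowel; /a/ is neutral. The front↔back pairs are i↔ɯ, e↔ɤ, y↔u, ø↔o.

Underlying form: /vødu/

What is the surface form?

/ø/ harmonizes with /u/ ([+back]) → [o]

[vodu]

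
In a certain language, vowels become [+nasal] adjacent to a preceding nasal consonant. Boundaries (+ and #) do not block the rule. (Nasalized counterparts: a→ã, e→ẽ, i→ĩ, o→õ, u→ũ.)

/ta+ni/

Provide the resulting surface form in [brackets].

[ta+nĩ]

/i/ after nasal /n/ → [ĩ]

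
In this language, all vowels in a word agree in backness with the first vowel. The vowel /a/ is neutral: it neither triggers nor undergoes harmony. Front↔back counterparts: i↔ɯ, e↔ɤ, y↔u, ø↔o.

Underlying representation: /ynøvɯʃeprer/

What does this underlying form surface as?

[ynøviʃeprer]

/ɯ/ harmonizes with /y/ ([-back]) → [i]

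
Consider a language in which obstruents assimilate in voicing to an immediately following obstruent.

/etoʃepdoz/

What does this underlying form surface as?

/p/ before /d/ (voiced) → [b]

[etoʃebdoz]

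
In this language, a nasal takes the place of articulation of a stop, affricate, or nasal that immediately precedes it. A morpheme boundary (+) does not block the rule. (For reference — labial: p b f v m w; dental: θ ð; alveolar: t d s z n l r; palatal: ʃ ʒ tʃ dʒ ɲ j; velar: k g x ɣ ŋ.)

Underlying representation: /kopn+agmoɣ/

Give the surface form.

[kopm+agŋoɣ]

/n/ after /p/ (labial) → [m]
/m/ after /g/ (velar) → [ŋ]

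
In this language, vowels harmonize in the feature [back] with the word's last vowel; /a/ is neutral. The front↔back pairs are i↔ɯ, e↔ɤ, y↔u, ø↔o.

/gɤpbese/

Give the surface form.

[gepbese]

/ɤ/ harmonizes with /e/ ([-back]) → [e]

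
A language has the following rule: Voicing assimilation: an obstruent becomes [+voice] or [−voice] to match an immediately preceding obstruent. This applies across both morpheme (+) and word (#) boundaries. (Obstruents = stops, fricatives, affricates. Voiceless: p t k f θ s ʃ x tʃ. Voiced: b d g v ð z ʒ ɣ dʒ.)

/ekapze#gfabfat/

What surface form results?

/z/ after /p/ (voiceless) → [s]
/f/ after /g/ (voiced) → [v]
/f/ after /b/ (voiced) → [v]

[ekapse#gvabvat]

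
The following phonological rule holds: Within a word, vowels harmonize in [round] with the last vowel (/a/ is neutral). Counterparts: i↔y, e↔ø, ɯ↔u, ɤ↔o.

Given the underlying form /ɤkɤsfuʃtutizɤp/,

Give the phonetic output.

/u/ harmonizes with /ɤ/ ([-round]) → [ɯ]
/u/ harmonizes with /ɤ/ ([-round]) → [ɯ]

[ɤkɤsfɯʃtɯtizɤp]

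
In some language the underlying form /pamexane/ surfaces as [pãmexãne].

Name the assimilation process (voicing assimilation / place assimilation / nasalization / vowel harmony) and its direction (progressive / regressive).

/a/→[ã] /a/→[ã].
Each target copies a feature from the following segment, so the direction is regressive.

nasalization, regressive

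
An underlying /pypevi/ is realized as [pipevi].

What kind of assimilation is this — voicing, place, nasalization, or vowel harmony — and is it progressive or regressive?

vowel harmony, regressive

/y/→[i].
Vowels agree with the last vowel, so the harmony is regressive.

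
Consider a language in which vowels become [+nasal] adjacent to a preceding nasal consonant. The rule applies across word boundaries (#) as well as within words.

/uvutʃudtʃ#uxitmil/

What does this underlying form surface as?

[uvutʃudtʃ#uxitmĩl]

/i/ after nasal /m/ → [ĩ]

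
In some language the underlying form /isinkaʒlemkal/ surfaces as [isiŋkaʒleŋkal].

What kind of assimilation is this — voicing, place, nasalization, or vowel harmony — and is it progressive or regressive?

/n/→[ŋ] /m/→[ŋ].
Each target copies a feature from the following segment, so the direction is regressive.

place assimilation, regressive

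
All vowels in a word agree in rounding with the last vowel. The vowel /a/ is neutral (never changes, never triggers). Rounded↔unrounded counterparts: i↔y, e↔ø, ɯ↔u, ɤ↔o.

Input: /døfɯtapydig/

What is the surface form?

[defɯtapidig]

/ø/ harmonizes with /i/ ([-round]) → [e]
/y/ harmonizes with /i/ ([-round]) → [i]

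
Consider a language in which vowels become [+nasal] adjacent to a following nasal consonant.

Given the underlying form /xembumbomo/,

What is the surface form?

/e/ before nasal /m/ → [ẽ]
/u/ before nasal /m/ → [ũ]
/o/ before nasal /m/ → [õ]

[xẽmbũmbõmo]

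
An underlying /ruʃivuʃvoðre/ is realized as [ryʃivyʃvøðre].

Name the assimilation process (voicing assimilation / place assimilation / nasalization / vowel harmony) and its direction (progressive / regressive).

vowel harmony, regressive

/u/→[y] /u/→[y] /o/→[ø].
Vowels agree with the last vowel, so the harmony is regressive.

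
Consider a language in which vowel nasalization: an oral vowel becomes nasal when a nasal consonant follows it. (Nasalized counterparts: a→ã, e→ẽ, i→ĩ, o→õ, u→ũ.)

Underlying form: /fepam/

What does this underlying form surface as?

/a/ before nasal /m/ → [ã]

[fepãm]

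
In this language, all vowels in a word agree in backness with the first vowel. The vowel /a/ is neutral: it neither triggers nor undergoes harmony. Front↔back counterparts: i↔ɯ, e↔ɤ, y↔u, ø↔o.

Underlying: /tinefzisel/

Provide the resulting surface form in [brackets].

[tinefzisel]

no segment meets the rule's conditions; no change.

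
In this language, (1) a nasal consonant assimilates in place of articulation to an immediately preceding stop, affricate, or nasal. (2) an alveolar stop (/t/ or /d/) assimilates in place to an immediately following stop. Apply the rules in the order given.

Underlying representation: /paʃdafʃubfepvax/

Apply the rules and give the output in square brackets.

Rule 1: no segment meets the rule's conditions; no change.
After rule 1: paʃdafʃubfepvax
Rule 2: no segment meets the rule's conditions; no change.

[paʃdafʃubfepvax]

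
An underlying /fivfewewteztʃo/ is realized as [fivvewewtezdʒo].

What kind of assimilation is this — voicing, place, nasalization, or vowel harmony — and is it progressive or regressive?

/f/→[v] /tʃ/→[dʒ].
Each target copies a feature from the preceding segment, so the direction is progressive.

voicing assimilation, progressive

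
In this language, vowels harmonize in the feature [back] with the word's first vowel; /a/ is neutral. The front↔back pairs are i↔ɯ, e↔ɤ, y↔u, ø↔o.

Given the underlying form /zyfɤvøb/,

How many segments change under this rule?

/ɤ/ harmonizes with /y/ ([-back]) → [e]
1 segment changes.

1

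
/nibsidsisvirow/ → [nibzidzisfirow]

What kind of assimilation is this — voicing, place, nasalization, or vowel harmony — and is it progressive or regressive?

voicing assimilation, progressive

/s/→[z] /s/→[z] /v/→[f].
Each target copies a feature from the preceding segment, so the direction is progressive.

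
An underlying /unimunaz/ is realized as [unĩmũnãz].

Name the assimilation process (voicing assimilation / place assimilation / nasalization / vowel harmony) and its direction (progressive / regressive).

/i/→[ĩ] /u/→[ũ] /a/→[ã].
Each target copies a feature from the preceding segment, so the direction is progressive.

nasalization, progressive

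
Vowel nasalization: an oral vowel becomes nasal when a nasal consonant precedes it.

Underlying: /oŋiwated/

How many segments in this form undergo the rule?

1

/i/ after nasal /ŋ/ → [ĩ]
1 segment changes.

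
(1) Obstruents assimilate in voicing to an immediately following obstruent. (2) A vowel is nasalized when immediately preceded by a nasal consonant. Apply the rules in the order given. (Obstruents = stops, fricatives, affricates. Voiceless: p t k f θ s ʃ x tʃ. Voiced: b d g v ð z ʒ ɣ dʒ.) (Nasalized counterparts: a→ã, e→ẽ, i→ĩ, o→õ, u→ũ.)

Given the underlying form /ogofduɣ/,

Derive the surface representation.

[ogovduɣ]

Rule 1: /f/ before /d/ (voiced) → [v]
After rule 1: ogovduɣ
Rule 2: no segment meets the rule's conditions; no change.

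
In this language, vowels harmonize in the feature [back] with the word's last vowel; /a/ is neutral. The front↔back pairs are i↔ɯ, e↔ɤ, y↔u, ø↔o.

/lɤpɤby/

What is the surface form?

/ɤ/ harmonizes with /y/ ([-back]) → [e]
/ɤ/ harmonizes with /y/ ([-back]) → [e]

[lepeby]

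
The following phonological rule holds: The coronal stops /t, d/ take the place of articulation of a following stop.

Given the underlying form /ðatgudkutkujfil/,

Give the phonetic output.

[ðakgugkukkujfil]

/t/ before /g/ (velar) → [k]
/d/ before /k/ (velar) → [g]
/t/ before /k/ (velar) → [k]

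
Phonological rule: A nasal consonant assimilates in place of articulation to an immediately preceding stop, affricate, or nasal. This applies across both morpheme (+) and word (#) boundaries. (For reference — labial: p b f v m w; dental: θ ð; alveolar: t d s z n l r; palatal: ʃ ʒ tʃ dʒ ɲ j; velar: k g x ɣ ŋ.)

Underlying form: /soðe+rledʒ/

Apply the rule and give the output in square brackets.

no segment meets the rule's conditions; no change.

[soðe+rledʒ]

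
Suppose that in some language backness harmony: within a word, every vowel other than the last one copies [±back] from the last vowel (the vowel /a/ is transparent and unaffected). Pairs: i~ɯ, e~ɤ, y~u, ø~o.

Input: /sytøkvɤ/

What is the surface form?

[sutokvɤ]

/y/ harmonizes with /ɤ/ ([+back]) → [u]
/ø/ harmonizes with /ɤ/ ([+back]) → [o]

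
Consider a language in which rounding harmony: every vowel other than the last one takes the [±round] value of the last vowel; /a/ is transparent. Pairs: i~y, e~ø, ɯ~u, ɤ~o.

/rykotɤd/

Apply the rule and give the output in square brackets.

[rikɤtɤd]

/y/ harmonizes with /ɤ/ ([-round]) → [i]
/o/ harmonizes with /ɤ/ ([-round]) → [ɤ]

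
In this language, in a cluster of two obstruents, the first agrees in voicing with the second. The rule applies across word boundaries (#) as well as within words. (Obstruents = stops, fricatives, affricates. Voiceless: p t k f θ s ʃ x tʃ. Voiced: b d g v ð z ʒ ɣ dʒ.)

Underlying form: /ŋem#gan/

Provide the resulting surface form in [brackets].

no segment meets the rule's conditions; no change.

[ŋem#gan]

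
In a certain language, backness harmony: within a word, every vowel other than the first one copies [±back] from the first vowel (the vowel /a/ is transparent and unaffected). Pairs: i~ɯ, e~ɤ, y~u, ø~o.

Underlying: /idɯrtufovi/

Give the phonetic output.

/ɯ/ harmonizes with /i/ ([-back]) → [i]
/u/ harmonizes with /i/ ([-back]) → [y]
/o/ harmonizes with /i/ ([-back]) → [ø]

[idirtyføvi]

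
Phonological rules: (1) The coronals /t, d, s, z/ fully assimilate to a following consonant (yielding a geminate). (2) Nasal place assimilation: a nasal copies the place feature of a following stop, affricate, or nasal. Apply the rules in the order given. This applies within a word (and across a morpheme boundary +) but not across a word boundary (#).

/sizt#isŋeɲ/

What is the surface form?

[sitt#iŋŋeɲ]

Rule 1: /z/ before /t/ → [t] (total assimilation)
Rule 1: /s/ before /ŋ/ → [ŋ] (total assimilation)
After rule 1: sitt#iŋŋeɲ
Rule 2: no segment meets the rule's conditions; no change.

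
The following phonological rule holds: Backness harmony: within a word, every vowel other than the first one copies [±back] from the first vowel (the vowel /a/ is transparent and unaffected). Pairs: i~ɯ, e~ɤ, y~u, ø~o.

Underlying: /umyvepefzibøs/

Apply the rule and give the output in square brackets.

[umuvɤpɤfzɯbos]

/y/ harmonizes with /u/ ([+back]) → [u]
/e/ harmonizes with /u/ ([+back]) → [ɤ]
/e/ harmonizes with /u/ ([+back]) → [ɤ]
/i/ harmonizes with /u/ ([+back]) → [ɯ]
/ø/ harmonizes with /u/ ([+back]) → [o]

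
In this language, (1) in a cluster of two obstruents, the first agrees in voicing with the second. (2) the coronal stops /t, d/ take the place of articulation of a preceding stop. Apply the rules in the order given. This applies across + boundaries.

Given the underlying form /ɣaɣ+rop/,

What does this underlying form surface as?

Rule 1: no segment meets the rule's conditions; no change.
After rule 1: ɣaɣ+rop
Rule 2: no segment meets the rule's conditions; no change.

[ɣaɣ+rop]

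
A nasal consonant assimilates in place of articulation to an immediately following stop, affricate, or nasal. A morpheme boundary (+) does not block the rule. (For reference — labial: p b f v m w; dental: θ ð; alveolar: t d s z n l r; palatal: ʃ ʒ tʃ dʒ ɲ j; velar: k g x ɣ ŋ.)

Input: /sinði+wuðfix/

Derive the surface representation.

no segment meets the rule's conditions; no change.

[sinði+wuðfix]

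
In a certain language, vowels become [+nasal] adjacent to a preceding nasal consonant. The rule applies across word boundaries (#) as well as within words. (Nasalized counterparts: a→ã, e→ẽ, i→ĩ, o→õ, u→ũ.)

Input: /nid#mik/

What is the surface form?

/i/ after nasal /n/ → [ĩ]
/i/ after nasal /m/ → [ĩ]

[nĩd#mĩk]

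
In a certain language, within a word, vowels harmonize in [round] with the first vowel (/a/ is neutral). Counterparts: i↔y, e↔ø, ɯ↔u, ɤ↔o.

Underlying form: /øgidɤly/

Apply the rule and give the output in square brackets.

/i/ harmonizes with /ø/ ([+round]) → [y]
/ɤ/ harmonizes with /ø/ ([+round]) → [o]

[øgydoly]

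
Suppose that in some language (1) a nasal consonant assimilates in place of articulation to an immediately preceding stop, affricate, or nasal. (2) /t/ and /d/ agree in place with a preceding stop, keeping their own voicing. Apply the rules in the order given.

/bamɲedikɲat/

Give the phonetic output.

[bammedikŋat]

Rule 1: /ɲ/ after /m/ (labial) → [m]
Rule 1: /ɲ/ after /k/ (velar) → [ŋ]
After rule 1: bammedikŋat
Rule 2: no segment meets the rule's conditions; no change.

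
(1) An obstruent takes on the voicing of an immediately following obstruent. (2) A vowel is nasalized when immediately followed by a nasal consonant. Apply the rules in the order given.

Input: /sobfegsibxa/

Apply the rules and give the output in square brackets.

Rule 1: /b/ before /f/ (voiceless) → [p]
Rule 1: /g/ before /s/ (voiceless) → [k]
Rule 1: /b/ before /x/ (voiceless) → [p]
After rule 1: sopfeksipxa
Rule 2: no segment meets the rule's conditions; no change.

[sopfeksipxa]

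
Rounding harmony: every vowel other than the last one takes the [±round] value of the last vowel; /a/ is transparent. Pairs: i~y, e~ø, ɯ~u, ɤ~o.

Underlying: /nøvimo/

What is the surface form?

[nøvymo]

/i/ harmonizes with /o/ ([+round]) → [y]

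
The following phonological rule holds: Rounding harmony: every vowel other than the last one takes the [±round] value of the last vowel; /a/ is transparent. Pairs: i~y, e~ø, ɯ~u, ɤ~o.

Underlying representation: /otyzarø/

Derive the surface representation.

no segment meets the rule's conditions; no change.

[otyzarø]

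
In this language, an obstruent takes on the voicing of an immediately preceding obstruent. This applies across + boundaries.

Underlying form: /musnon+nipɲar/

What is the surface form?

no segment meets the rule's conditions; no change.

[musnon+nipɲar]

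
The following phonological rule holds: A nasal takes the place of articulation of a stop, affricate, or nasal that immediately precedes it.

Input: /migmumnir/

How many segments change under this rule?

/m/ after /g/ (velar) → [ŋ]
/n/ after /m/ (labial) → [m]
2 segments change.

2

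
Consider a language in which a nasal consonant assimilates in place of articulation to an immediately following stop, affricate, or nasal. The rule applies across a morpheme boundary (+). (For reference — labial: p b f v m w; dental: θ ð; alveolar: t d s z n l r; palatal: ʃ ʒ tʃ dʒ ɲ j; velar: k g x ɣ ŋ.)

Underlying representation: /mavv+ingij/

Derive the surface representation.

/n/ before /g/ (velar) → [ŋ]

[mavv+iŋgij]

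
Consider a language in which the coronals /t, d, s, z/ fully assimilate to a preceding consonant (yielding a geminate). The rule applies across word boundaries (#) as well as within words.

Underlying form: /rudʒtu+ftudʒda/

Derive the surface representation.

/t/ after /dʒ/ → [dʒ] (total assimilation)
/t/ after /f/ → [f] (total assimilation)
/d/ after /dʒ/ → [dʒ] (total assimilation)

[rudʒdʒu+ffudʒdʒa]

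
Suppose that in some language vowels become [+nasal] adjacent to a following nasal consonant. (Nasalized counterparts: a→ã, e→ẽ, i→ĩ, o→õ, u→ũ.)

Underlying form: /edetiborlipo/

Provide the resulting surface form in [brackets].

no segment meets the rule's conditions; no change.

[edetiborlipo]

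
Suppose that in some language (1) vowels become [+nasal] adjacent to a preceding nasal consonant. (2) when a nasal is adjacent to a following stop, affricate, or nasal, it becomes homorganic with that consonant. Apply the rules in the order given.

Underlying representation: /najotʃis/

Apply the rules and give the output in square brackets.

[nãjotʃis]

Rule 1: /a/ after nasal /n/ → [ã]
After rule 1: nãjotʃis
Rule 2: no segment meets the rule's conditions; no change.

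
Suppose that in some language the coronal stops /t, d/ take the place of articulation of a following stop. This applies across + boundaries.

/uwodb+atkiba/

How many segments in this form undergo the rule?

/d/ before /b/ (labial) → [b]
/t/ before /k/ (velar) → [k]
2 segments change.

2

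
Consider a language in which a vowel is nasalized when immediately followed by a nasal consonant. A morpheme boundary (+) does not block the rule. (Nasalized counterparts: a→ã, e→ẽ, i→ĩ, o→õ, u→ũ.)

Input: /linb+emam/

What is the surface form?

/i/ before nasal /n/ → [ĩ]
/e/ before nasal /m/ → [ẽ]
/a/ before nasal /m/ → [ã]

[lĩnb+ẽmãm]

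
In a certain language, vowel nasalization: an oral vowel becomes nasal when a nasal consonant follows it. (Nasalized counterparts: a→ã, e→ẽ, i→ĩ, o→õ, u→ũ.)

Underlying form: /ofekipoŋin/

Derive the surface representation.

/o/ before nasal /ŋ/ → [õ]
/i/ before nasal /n/ → [ĩ]

[ofekipõŋĩn]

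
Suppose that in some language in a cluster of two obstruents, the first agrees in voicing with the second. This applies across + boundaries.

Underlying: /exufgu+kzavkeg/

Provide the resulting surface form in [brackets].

[exuvgu+gzafkeg]

/f/ before /g/ (voiced) → [v]
/k/ before /z/ (voiced) → [g]
/v/ before /k/ (voiceless) → [f]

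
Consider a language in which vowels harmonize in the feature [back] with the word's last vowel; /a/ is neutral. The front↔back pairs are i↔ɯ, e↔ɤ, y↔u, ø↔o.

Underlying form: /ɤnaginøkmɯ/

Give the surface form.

[ɤnagɯnokmɯ]

/i/ harmonizes with /ɯ/ ([+back]) → [ɯ]
/ø/ harmonizes with /ɯ/ ([+back]) → [o]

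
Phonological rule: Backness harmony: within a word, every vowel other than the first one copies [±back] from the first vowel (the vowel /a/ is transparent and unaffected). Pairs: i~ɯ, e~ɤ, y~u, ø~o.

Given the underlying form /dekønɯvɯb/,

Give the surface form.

[dekønivib]

/ɯ/ harmonizes with /e/ ([-back]) → [i]
/ɯ/ harmonizes with /e/ ([-back]) → [i]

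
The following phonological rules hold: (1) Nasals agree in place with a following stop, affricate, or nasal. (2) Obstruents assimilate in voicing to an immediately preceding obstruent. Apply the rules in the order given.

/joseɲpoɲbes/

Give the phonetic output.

Rule 1: /ɲ/ before /p/ (labial) → [m]
Rule 1: /ɲ/ before /b/ (labial) → [m]
After rule 1: josempombes
Rule 2: no segment meets the rule's conditions; no change.

[josempombes]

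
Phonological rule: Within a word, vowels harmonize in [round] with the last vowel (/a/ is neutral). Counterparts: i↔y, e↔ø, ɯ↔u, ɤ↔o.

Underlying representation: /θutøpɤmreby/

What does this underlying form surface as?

[θutøpomrøby]

/ɤ/ harmonizes with /y/ ([+round]) → [o]
/e/ harmonizes with /y/ ([+round]) → [ø]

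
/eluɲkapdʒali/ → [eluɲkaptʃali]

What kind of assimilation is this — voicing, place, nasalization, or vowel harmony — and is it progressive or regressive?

/dʒ/→[tʃ].
Each target copies a feature from the preceding segment, so the direction is progressive.

voicing assimilation, progressive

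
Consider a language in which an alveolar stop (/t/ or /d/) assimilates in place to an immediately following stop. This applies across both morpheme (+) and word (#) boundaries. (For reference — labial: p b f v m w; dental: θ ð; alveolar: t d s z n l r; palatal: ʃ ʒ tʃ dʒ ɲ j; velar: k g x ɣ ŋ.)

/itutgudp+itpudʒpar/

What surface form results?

[itukgubp+ippudʒpar]

/t/ before /g/ (velar) → [k]
/d/ before /p/ (labial) → [b]
/t/ before /p/ (labial) → [p]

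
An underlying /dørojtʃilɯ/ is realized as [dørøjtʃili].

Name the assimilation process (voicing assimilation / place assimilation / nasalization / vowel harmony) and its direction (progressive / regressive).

/o/→[ø] /ɯ/→[i].
Vowels agree with the first vowel, so the harmony is progressive.

vowel harmony, progressive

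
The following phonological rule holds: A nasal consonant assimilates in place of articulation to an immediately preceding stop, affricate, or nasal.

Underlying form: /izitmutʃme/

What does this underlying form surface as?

[izitnutʃɲe]

/m/ after /t/ (alveolar) → [n]
/m/ after /tʃ/ (palatal) → [ɲ]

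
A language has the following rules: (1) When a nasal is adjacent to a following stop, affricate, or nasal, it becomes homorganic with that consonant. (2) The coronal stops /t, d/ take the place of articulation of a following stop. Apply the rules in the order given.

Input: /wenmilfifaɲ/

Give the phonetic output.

Rule 1: /n/ before /m/ (labial) → [m]
After rule 1: wemmilfifaɲ
Rule 2: no segment meets the rule's conditions; no change.

[wemmilfifaɲ]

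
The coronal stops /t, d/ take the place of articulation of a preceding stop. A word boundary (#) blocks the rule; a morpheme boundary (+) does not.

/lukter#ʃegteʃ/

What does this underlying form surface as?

/t/ after /k/ (velar) → [k]
/t/ after /g/ (velar) → [k]

[lukker#ʃegkeʃ]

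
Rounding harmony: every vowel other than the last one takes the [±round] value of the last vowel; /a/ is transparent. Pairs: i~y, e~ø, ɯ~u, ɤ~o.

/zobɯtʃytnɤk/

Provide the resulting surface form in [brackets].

[zɤbɯtʃitnɤk]

/o/ harmonizes with /ɤ/ ([-round]) → [ɤ]
/y/ harmonizes with /ɤ/ ([-round]) → [i]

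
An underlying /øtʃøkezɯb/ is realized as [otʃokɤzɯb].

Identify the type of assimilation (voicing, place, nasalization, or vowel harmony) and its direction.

vowel harmony, regressive

/ø/→[o] /ø/→[o] /e/→[ɤ].
Vowels agree with the last vowel, so the harmony is regressive.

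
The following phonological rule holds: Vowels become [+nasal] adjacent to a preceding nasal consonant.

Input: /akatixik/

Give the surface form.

no segment meets the rule's conditions; no change.

[akatixik]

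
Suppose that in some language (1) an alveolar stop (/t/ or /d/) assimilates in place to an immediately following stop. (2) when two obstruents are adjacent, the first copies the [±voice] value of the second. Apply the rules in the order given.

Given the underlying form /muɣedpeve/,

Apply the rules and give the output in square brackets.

Rule 1: /d/ before /p/ (labial) → [b]
After rule 1: muɣebpeve
Rule 2: /b/ before /p/ (voiceless) → [p]

[muɣeppeve]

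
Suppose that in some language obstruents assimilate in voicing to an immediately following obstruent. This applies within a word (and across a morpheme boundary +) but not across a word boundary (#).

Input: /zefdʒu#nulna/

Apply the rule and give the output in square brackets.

[zevdʒu#nulna]

/f/ before /dʒ/ (voiced) → [v]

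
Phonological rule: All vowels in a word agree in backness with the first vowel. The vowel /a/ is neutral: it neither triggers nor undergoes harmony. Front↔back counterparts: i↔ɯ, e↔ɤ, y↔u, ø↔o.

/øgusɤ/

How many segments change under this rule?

/u/ harmonizes with /ø/ ([-back]) → [y]
/ɤ/ harmonizes with /ø/ ([-back]) → [e]
2 segments change.

2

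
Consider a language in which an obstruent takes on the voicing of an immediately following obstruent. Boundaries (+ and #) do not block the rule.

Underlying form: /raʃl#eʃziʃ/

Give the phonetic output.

[raʃl#eʒziʃ]

/ʃ/ before /z/ (voiced) → [ʒ]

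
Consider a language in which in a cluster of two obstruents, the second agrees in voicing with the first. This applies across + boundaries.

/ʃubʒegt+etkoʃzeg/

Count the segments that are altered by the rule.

2

/t/ after /g/ (voiced) → [d]
/z/ after /ʃ/ (voiceless) → [s]
2 segments change.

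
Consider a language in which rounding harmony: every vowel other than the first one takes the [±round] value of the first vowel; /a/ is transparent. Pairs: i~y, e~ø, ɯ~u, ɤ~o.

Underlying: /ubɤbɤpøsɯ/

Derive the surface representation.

/ɤ/ harmonizes with /u/ ([+round]) → [o]
/ɤ/ harmonizes with /u/ ([+round]) → [o]
/ɯ/ harmonizes with /u/ ([+round]) → [u]

[ubobopøsu]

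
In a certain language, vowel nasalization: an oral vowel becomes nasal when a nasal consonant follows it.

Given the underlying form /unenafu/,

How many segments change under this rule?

2

/u/ before nasal /n/ → [ũ]
/e/ before nasal /n/ → [ẽ]
2 segments change.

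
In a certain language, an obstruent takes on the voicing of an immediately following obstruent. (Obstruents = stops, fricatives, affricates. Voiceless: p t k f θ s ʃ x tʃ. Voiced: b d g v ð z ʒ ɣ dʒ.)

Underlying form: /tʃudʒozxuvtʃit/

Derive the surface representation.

[tʃudʒosxuftʃit]

/z/ before /x/ (voiceless) → [s]
/v/ before /tʃ/ (voiceless) → [f]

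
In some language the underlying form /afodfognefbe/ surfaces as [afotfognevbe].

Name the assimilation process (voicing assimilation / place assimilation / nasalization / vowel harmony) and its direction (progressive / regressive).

/d/→[t] /f/→[v].
Each target copies a feature from the following segment, so the direction is regressive.

voicing assimilation, regressive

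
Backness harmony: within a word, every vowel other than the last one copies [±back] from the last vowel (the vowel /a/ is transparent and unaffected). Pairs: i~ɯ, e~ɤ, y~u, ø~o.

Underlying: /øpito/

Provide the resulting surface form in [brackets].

/ø/ harmonizes with /o/ ([+back]) → [o]
/i/ harmonizes with /o/ ([+back]) → [ɯ]

[opɯto]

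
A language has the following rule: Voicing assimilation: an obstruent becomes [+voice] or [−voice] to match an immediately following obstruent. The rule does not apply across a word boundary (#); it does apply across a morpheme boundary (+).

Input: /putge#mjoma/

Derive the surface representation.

/t/ before /g/ (voiced) → [d]

[pudge#mjoma]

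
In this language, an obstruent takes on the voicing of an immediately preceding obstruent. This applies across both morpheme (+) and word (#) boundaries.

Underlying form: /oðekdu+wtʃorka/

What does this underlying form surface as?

/d/ after /k/ (voiceless) → [t]

[oðektu+wtʃorka]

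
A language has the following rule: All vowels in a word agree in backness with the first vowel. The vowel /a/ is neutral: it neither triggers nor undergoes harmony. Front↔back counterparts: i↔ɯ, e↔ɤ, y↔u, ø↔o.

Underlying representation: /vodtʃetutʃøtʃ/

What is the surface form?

/e/ harmonizes with /o/ ([+back]) → [ɤ]
/ø/ harmonizes with /o/ ([+back]) → [o]

[vodtʃɤtutʃotʃ]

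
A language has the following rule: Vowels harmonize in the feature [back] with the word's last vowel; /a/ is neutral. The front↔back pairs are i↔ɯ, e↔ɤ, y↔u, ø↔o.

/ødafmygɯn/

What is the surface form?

/ø/ harmonizes with /ɯ/ ([+back]) → [o]
/y/ harmonizes with /ɯ/ ([+back]) → [u]

[odafmugɯn]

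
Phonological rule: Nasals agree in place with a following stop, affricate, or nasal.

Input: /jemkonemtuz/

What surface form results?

[jeŋkonentuz]

/m/ before /k/ (velar) → [ŋ]
/m/ before /t/ (alveolar) → [n]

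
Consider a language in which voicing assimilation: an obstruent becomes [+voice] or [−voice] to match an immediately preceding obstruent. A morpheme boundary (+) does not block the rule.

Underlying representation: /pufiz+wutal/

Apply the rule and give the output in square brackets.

no segment meets the rule's conditions; no change.

[pufiz+wutal]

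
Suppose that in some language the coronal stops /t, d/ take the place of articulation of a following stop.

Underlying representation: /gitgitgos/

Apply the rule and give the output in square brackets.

[gikgikgos]

/t/ before /g/ (velar) → [k]
/t/ before /g/ (velar) → [k]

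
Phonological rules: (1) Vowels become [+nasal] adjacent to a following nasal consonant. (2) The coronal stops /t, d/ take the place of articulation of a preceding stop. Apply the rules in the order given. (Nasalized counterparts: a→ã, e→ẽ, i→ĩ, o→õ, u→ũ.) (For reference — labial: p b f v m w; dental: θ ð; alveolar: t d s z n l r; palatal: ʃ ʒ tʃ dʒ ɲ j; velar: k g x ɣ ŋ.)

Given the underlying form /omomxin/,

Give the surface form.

[õmõmxĩn]

Rule 1: /o/ before nasal /m/ → [õ]
Rule 1: /o/ before nasal /m/ → [õ]
Rule 1: /i/ before nasal /n/ → [ĩ]
After rule 1: õmõmxĩn
Rule 2: no segment meets the rule's conditions; no change.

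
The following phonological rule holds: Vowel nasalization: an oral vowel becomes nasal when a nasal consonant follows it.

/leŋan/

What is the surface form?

[lẽŋãn]

/e/ before nasal /ŋ/ → [ẽ]
/a/ before nasal /n/ → [ã]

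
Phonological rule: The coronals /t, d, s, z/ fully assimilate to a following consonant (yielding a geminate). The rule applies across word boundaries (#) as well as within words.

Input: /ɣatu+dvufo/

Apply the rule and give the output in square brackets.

/d/ before /v/ → [v] (total assimilation)

[ɣatu+vvufo]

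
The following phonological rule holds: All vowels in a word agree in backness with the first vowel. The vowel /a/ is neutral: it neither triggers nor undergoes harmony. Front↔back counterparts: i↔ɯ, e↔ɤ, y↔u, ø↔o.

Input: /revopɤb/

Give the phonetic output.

/o/ harmonizes with /e/ ([-back]) → [ø]
/ɤ/ harmonizes with /e/ ([-back]) → [e]

[revøpeb]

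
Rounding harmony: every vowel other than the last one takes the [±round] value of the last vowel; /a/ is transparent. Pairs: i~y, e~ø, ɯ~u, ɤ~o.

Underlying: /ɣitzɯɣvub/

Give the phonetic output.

/i/ harmonizes with /u/ ([+round]) → [y]
/ɯ/ harmonizes with /u/ ([+round]) → [u]

[ɣytzuɣvub]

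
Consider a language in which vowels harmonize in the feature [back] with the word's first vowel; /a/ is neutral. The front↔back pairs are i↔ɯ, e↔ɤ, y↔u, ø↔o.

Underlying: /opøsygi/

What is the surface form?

/ø/ harmonizes with /o/ ([+back]) → [o]
/y/ harmonizes with /o/ ([+back]) → [u]
/i/ harmonizes with /o/ ([+back]) → [ɯ]

[oposugɯ]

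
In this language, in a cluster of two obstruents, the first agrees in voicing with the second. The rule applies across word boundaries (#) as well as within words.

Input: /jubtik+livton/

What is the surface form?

/b/ before /t/ (voiceless) → [p]
/v/ before /t/ (voiceless) → [f]

[juptik+lifton]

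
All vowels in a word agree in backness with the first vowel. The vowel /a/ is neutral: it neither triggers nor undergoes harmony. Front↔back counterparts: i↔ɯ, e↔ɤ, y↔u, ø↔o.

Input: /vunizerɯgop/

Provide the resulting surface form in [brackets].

[vunɯzɤrɯgop]

/i/ harmonizes with /u/ ([+back]) → [ɯ]
/e/ harmonizes with /u/ ([+back]) → [ɤ]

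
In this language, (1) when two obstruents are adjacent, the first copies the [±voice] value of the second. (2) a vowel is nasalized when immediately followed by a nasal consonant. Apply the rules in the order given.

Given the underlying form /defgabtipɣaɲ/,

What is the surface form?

Rule 1: /f/ before /g/ (voiced) → [v]
Rule 1: /b/ before /t/ (voiceless) → [p]
Rule 1: /p/ before /ɣ/ (voiced) → [b]
After rule 1: devgaptibɣaɲ
Rule 2: /a/ before nasal /ɲ/ → [ã]

[devgaptibɣãɲ]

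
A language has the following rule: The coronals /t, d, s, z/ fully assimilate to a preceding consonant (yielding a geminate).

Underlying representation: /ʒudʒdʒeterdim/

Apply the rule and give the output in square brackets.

[ʒudʒdʒeterrim]

/d/ after /r/ → [r] (total assimilation)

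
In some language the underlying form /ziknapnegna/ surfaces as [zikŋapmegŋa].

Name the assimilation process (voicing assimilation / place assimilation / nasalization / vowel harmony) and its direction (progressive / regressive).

/n/→[ŋ] /n/→[m] /n/→[ŋ].
Each target copies a feature from the preceding segment, so the direction is progressive.

place assimilation, progressive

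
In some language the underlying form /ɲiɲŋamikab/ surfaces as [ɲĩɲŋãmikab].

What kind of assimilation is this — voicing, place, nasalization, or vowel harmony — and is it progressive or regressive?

nasalization, regressive

/i/→[ĩ] /a/→[ã].
Each target copies a feature from the following segment, so the direction is regressive.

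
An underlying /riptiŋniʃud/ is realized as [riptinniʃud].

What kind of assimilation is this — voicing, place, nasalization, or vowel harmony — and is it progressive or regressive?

/ŋ/→[n].
Each target copies a feature from the following segment, so the direction is regressive.

place assimilation, regressive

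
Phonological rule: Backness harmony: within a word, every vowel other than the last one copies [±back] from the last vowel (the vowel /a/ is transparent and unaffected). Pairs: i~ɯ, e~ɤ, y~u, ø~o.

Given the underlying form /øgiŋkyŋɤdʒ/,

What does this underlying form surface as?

/ø/ harmonizes with /ɤ/ ([+back]) → [o]
/i/ harmonizes with /ɤ/ ([+back]) → [ɯ]
/y/ harmonizes with /ɤ/ ([+back]) → [u]

[ogɯŋkuŋɤdʒ]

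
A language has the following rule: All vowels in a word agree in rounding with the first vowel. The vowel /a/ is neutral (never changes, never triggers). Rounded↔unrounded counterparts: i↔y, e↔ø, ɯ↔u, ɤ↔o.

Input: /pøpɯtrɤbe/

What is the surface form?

[pøputrobø]

/ɯ/ harmonizes with /ø/ ([+round]) → [u]
/ɤ/ harmonizes with /ø/ ([+round]) → [o]
/e/ harmonizes with /ø/ ([+round]) → [ø]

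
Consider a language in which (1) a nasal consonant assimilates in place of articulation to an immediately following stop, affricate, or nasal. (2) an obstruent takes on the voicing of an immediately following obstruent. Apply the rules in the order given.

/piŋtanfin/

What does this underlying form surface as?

[pintanfin]

Rule 1: /ŋ/ before /t/ (alveolar) → [n]
After rule 1: pintanfin
Rule 2: no segment meets the rule's conditions; no change.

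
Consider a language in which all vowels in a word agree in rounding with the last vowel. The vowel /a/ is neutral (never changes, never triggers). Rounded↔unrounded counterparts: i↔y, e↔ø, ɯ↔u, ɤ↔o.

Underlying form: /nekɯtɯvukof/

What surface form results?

[nøkutuvukof]

/e/ harmonizes with /o/ ([+round]) → [ø]
/ɯ/ harmonizes with /o/ ([+round]) → [u]
/ɯ/ harmonizes with /o/ ([+round]) → [u]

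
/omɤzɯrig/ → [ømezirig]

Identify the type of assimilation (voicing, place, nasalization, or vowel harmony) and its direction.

vowel harmony, regressive

/o/→[ø] /ɤ/→[e] /ɯ/→[i].
Vowels agree with the last vowel, so the harmony is regressive.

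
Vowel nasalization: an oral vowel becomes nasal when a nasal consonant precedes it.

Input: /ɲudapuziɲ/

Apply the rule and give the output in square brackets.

[ɲũdapuziɲ]

/u/ after nasal /ɲ/ → [ũ]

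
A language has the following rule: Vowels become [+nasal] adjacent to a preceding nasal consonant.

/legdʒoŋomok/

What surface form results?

[legdʒoŋõmõk]

/o/ after nasal /ŋ/ → [õ]
/o/ after nasal /m/ → [õ]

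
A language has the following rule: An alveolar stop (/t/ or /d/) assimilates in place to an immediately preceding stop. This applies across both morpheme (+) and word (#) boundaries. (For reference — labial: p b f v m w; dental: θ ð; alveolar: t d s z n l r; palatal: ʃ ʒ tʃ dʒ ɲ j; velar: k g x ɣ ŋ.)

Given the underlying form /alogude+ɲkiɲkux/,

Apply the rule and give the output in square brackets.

no segment meets the rule's conditions; no change.

[alogude+ɲkiɲkux]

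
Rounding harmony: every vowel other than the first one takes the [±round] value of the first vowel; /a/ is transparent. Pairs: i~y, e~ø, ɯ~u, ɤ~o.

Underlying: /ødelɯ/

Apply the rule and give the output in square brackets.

/e/ harmonizes with /ø/ ([+round]) → [ø]
/ɯ/ harmonizes with /ø/ ([+round]) → [u]

[ødølu]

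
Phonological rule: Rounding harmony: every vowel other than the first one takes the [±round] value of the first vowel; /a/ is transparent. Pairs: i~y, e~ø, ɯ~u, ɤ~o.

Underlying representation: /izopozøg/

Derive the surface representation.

/o/ harmonizes with /i/ ([-round]) → [ɤ]
/o/ harmonizes with /i/ ([-round]) → [ɤ]
/ø/ harmonizes with /i/ ([-round]) → [e]

[izɤpɤzeg]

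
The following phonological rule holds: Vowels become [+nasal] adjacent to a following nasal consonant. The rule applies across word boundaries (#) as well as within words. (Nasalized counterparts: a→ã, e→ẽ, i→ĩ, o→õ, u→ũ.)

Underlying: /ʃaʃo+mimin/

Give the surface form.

[ʃaʃõ+mĩmĩn]

/o/ before nasal /m/ → [õ]
/i/ before nasal /m/ → [ĩ]
/i/ before nasal /n/ → [ĩ]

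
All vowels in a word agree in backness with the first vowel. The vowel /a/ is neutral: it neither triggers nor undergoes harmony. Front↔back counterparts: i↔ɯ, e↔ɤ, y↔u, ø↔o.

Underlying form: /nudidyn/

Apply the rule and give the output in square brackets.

/i/ harmonizes with /u/ ([+back]) → [ɯ]
/y/ harmonizes with /u/ ([+back]) → [u]

[nudɯdun]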